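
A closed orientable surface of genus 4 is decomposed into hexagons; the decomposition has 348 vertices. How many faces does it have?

177

χ = 2 − 2·4 = -6, and every face is a hexagon so 6F = 2E.
V − E + F = -6 with E = 6F/2 gives 348 − (6/2 − 1)·F = -6, so F = 177 and E = 531.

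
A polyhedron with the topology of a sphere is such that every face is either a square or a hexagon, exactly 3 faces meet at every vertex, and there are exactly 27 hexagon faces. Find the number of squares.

Let x be the number of squares; then F = 27 + x.
Edge–face incidences: 2E = 6·27 + 4·x = 162 + 4x.
Every vertex has degree 3, so 3V = 2E.
Euler: V − E + F = 2 ⇒ (2E)/3 − E + (27 + x) = 2.
Multiply by 6: 2·(2E) − 3·(2E) + 6·(27 + x) = 12, i.e. 162 + 6x − (162 + 4x) = 12.
Collecting terms: 2x = 12, so x = 6.
Then 2E = 162 + 4·6 = 186, so E = 93, V = 2E/3 = 62, F = 27 + 6 = 33.

6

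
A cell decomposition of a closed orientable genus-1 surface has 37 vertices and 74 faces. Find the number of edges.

For a closed orientable surface of genus 1, χ = 2 − 2·1 = 0.
E = V + F − (0) = 37 + 74 − (0) = 111.

111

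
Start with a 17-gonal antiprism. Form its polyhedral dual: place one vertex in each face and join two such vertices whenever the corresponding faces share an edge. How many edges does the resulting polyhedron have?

68

The base solid has V = 34, E = 68, F = 36.
The dual swaps V and F and preserves E: V′ = F = 36, E′ = E = 68, F′ = V = 34.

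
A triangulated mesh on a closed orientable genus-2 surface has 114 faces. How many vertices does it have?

55

χ = 2 − 2·2 = -2, and every face is a triangle so 3F = 2E.
E = 3·114/2 = 171. Then V = -2 + E − F = -2 + 171 − 114 = 55.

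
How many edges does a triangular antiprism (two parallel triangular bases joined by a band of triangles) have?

12

An antiprism on an n-gon has two n-gon caps and 2n triangles: V = 2·3 = 6, E = 4·3 = 12, F = 2·3 + 2 = 8.
Check: V − E + F = 6 − 12 + 8 = 2.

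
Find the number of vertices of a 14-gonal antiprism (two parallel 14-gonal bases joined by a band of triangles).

An antiprism on an n-gon has two n-gon caps and 2n triangles: V = 2·14 = 28, E = 4·14 = 56, F = 2·14 + 2 = 30.

28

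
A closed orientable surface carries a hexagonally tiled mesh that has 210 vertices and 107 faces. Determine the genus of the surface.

Every face is a hexagon, so 2E = 6·107 = 642, giving E = 321.
χ = V − E + F = 210 − 321 + 107 = -4.
For a closed orientable surface χ = 2 − 2g, so g = (2 − (-4))/2 = 3.

3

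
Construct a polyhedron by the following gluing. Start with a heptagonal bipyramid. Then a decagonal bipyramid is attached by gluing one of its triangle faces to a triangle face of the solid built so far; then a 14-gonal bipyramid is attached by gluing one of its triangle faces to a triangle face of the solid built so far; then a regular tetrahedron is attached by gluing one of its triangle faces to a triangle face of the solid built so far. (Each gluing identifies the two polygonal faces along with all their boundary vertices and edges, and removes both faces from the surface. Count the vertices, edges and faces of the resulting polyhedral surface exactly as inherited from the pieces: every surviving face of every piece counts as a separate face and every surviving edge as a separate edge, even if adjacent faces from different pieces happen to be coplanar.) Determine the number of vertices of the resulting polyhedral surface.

A heptagonal bipyramid: V=9, E=21, F=14.
Attach a decagonal bipyramid (V=12, E=30, F=20) along a 3-gon: merge 3 vertices and 3 edges, delete both glued faces → V=18, E=48, F=32.
Attach a 14-gonal bipyramid (V=16, E=42, F=28) along a 3-gon: merge 3 vertices and 3 edges, delete both glued faces → V=31, E=87, F=58.
Attach a regular tetrahedron (V=4, E=6, F=4) along a 3-gon: merge 3 vertices and 3 edges, delete both glued faces → V=32, E=90, F=60.
Check: V − E + F = 32 − 90 + 60 = 2.

32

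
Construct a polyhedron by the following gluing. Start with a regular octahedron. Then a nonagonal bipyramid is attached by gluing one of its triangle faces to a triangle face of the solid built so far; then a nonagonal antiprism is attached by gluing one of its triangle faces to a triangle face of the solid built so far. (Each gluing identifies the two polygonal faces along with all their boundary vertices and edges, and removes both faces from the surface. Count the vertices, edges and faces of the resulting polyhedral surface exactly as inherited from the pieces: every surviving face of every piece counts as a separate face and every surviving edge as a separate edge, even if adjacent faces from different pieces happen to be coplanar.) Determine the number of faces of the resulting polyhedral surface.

A regular octahedron: V=6, E=12, F=8.
Attach a nonagonal bipyramid (V=11, E=27, F=18) along a 3-gon: merge 3 vertices and 3 edges, delete both glued faces → V=14, E=36, F=24.
Attach a nonagonal antiprism (V=18, E=36, F=20) along a 3-gon: merge 3 vertices and 3 edges, delete both glued faces → V=29, E=69, F=42.
Check: V − E + F = 29 − 69 + 42 = 2.

42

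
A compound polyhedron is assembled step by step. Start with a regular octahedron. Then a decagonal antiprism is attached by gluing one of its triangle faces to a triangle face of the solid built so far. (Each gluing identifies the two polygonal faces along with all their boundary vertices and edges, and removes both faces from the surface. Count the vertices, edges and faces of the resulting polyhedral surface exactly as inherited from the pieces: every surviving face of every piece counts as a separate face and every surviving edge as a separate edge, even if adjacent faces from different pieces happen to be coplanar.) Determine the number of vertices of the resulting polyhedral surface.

23

A regular octahedron: V=6, E=12, F=8.
Attach a decagonal antiprism (V=20, E=40, F=22) along a 3-gon: merge 3 vertices and 3 edges, delete both glued faces → V=23, E=49, F=28.
Check: V − E + F = 23 − 49 + 28 = 2.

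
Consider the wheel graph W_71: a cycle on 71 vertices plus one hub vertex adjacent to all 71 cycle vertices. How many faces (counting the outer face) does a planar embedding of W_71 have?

W_71 has V = 71 + 1 = 72 vertices and E = 2·71 = 142 edges.
By Euler's formula F = 2 − V + E = 2 − 72 + 142 = 72.

72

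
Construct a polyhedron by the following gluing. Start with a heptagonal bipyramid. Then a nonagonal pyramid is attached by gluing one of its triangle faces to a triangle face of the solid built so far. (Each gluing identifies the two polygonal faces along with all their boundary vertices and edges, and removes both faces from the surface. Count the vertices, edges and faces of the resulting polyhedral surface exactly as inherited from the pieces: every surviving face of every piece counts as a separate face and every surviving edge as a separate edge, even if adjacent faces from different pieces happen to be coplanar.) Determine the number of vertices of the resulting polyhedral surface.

16

A heptagonal bipyramid: V=9, E=21, F=14.
Attach a nonagonal pyramid (V=10, E=18, F=10) along a 3-gon: merge 3 vertices and 3 edges, delete both glued faces → V=16, E=36, F=22.
Check: V − E + F = 16 − 36 + 22 = 2.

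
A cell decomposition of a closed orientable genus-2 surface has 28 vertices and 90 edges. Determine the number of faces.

60

For a closed orientable surface of genus 2, χ = 2 − 2·2 = -2.
F = -2 − V + E = -2 − 28 + 90 = 60.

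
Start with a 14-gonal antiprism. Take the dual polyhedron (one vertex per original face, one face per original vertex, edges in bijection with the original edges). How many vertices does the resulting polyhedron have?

30

The base solid has V = 28, E = 56, F = 30.
The dual swaps V and F and preserves E: V′ = F = 30, E′ = E = 56, F′ = V = 28.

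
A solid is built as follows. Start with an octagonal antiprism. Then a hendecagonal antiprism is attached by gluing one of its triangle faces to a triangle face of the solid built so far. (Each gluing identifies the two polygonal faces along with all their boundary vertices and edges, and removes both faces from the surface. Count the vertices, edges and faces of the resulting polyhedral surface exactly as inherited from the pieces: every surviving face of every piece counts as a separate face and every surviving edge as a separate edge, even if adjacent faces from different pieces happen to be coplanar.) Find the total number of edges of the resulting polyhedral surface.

73

An octagonal antiprism: V=16, E=32, F=18.
Attach a hendecagonal antiprism (V=22, E=44, F=24) along a 3-gon: merge 3 vertices and 3 edges, delete both glued faces → V=35, E=73, F=40.
Check: V − E + F = 35 − 73 + 40 = 2.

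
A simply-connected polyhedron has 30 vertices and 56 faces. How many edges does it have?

Here V − E + F = 2.
E = V + F − (2) = 30 + 56 − (2) = 84.

84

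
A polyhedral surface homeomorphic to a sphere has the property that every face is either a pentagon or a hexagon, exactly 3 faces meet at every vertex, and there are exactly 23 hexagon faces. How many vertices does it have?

66

Let x be the number of pentagons; then F = 23 + x.
Edge–face incidences: 2E = 6·23 + 5·x = 138 + 5x.
Every vertex has degree 3, so 3V = 2E.
Euler: V − E + F = 2 ⇒ (2E)/3 − E + (23 + x) = 2.
Multiply by 6: 2·(2E) − 3·(2E) + 6·(23 + x) = 12, i.e. 138 + 6x − (138 + 5x) = 12.
Collecting terms: x = 12.
Then 2E = 138 + 5·12 = 198, so E = 99, V = 2E/3 = 66, F = 23 + 12 = 35.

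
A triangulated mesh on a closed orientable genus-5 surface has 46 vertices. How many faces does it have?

χ = 2 − 2·5 = -8, and every face is a triangle so 3F = 2E.
V − E + F = -8 with E = 3F/2 gives 46 − (3/2 − 1)·F = -8, so F = 108 and E = 162.

108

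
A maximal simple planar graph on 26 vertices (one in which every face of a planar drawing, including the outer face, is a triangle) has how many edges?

In a plane triangulation 3F = 2E and V − E + F = 2, so E = 3V − 6 = 3·26 − 6 = 72.

72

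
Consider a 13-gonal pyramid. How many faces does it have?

14

A pyramid on an n-gon base has one n-gon and n triangles: V = 13 + 1 = 14, E = 2·13 = 26, F = 13 + 1 = 14.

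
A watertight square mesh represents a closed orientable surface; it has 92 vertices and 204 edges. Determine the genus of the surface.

Every face is a square and each edge borders two faces, so 4F = 2·204, giving F = 102.
χ = V − E + F = 92 − 204 + 102 = -10.
For a closed orientable surface χ = 2 − 2g, so g = (2 − (-10))/2 = 6.

6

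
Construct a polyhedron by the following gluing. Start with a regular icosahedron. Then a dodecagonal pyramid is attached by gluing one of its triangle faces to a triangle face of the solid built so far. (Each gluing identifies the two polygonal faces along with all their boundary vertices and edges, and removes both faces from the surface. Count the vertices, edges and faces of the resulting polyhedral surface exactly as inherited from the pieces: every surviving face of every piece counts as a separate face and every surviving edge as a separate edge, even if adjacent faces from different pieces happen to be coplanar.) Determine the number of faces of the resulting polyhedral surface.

A regular icosahedron: V=12, E=30, F=20.
Attach a dodecagonal pyramid (V=13, E=24, F=13) along a 3-gon: merge 3 vertices and 3 edges, delete both glued faces → V=22, E=51, F=31.
Check: V − E + F = 22 − 51 + 31 = 2.

31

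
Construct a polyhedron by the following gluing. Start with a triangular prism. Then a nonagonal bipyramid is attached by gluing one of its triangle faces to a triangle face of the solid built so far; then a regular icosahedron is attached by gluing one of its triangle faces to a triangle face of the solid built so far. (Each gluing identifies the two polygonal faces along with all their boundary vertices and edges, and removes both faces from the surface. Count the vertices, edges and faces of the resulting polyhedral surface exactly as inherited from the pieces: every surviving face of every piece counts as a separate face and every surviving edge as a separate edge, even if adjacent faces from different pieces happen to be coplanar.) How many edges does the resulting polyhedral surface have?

60

A triangular prism: V=6, E=9, F=5.
Attach a nonagonal bipyramid (V=11, E=27, F=18) along a 3-gon: merge 3 vertices and 3 edges, delete both glued faces → V=14, E=33, F=21.
Attach a regular icosahedron (V=12, E=30, F=20) along a 3-gon: merge 3 vertices and 3 edges, delete both glued faces → V=23, E=60, F=39.
Check: V − E + F = 23 − 60 + 39 = 2.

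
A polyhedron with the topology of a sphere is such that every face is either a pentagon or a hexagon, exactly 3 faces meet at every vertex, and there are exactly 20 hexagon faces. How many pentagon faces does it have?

12

Let x be the number of pentagons; then F = 20 + x.
Edge–face incidences: 2E = 6·20 + 5·x = 120 + 5x.
Every vertex has degree 3, so 3V = 2E.
Euler: V − E + F = 2 ⇒ (2E)/3 − E + (20 + x) = 2.
Multiply by 6: 2·(2E) − 3·(2E) + 6·(20 + x) = 12, i.e. 120 + 6x − (120 + 5x) = 12.
Collecting terms: x = 12.
Then 2E = 120 + 5·12 = 180, so E = 90, V = 2E/3 = 60, F = 20 + 12 = 32.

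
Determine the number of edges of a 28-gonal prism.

A prism on an n-gon has two n-gon bases and n rectangular sides: V = 2·28 = 56, E = 3·28 = 84, F = 28 + 2 = 30.

84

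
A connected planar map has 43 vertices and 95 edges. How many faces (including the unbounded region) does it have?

Euler's formula for a connected plane graph: V − E + F = 2, so F = 2 − 43 + 95 = 54.

54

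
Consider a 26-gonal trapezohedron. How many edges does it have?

104

The n-trapezohedron (dual of the n-antiprism) has V = 2·26 + 2 = 54, E = 4·26 = 104, F = 2·26 = 52.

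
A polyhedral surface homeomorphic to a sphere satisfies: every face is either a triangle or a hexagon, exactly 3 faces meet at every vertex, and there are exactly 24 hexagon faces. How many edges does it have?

Let x be the number of triangles; then F = 24 + x.
Edge–face incidences: 2E = 6·24 + 3·x = 144 + 3x.
Every vertex has degree 3, so 3V = 2E.
Euler: V − E + F = 2 ⇒ (2E)/3 − E + (24 + x) = 2.
Multiply by 6: 2·(2E) − 3·(2E) + 6·(24 + x) = 12, i.e. 144 + 6x − (144 + 3x) = 12.
Collecting terms: 3x = 12, so x = 4.
Then 2E = 144 + 3·4 = 156, so E = 78, V = 2E/3 = 52, F = 24 + 4 = 28.

78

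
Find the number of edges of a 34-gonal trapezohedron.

The n-trapezohedron (dual of the n-antiprism) has V = 2·34 + 2 = 70, E = 4·34 = 136, F = 2·34 = 68.

136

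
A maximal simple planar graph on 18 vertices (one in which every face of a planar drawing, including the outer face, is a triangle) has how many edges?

48

In a plane triangulation 3F = 2E and V − E + F = 2, so E = 3V − 6 = 3·18 − 6 = 48.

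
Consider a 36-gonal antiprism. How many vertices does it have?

An antiprism on an n-gon has two n-gon caps and 2n triangles: V = 2·36 = 72, E = 4·36 = 144, F = 2·36 + 2 = 74.

72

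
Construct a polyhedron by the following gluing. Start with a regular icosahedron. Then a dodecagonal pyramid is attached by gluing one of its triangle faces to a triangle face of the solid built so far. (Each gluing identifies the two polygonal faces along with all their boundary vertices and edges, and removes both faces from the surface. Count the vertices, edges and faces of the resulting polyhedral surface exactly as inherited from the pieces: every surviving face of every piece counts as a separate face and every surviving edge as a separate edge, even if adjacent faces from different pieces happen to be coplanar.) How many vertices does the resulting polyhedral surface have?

22

A regular icosahedron: V=12, E=30, F=20.
Attach a dodecagonal pyramid (V=13, E=24, F=13) along a 3-gon: merge 3 vertices and 3 edges, delete both glued faces → V=22, E=51, F=31.
Check: V − E + F = 22 − 51 + 31 = 2.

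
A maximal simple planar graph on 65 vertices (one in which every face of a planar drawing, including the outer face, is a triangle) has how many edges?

189

In a plane triangulation 3F = 2E and V − E + F = 2, so E = 3V − 6 = 3·65 − 6 = 189.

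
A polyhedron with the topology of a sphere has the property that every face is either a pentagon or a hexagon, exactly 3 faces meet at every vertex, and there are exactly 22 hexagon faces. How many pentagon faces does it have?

Let x be the number of pentagons; then F = 22 + x.
Edge–face incidences: 2E = 6·22 + 5·x = 132 + 5x.
Every vertex has degree 3, so 3V = 2E.
Euler: V − E + F = 2 ⇒ (2E)/3 − E + (22 + x) = 2.
Multiply by 6: 2·(2E) − 3·(2E) + 6·(22 + x) = 12, i.e. 132 + 6x − (132 + 5x) = 12.
Collecting terms: x = 12.
Then 2E = 132 + 5·12 = 192, so E = 96, V = 2E/3 = 64, F = 22 + 12 = 34.

12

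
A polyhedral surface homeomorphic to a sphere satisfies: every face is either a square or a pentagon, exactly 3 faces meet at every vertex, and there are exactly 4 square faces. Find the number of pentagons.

4

Let x be the number of pentagons; then F = 4 + x.
Edge–face incidences: 2E = 4·4 + 5·x = 16 + 5x.
Every vertex has degree 3, so 3V = 2E.
Euler: V − E + F = 2 ⇒ (2E)/3 − E + (4 + x) = 2.
Multiply by 6: 2·(2E) − 3·(2E) + 6·(4 + x) = 12, i.e. 24 + 6x − (16 + 5x) = 12.
Collecting terms: x + 8 = 12, so x = 4.
Then 2E = 16 + 5·4 = 36, so E = 18, V = 2E/3 = 12, F = 4 + 4 = 8.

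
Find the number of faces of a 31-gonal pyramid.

A pyramid on an n-gon base has one n-gon and n triangles: V = 31 + 1 = 32, E = 2·31 = 62, F = 31 + 1 = 32.

32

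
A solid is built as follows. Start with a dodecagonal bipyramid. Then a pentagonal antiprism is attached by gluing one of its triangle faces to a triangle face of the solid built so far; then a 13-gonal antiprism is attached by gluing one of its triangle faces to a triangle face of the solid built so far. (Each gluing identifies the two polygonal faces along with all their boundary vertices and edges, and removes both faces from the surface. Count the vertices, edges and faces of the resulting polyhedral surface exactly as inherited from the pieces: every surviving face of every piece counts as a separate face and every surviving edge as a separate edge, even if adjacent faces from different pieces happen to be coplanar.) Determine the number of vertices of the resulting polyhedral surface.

44

A dodecagonal bipyramid: V=14, E=36, F=24.
Attach a pentagonal antiprism (V=10, E=20, F=12) along a 3-gon: merge 3 vertices and 3 edges, delete both glued faces → V=21, E=53, F=34.
Attach a 13-gonal antiprism (V=26, E=52, F=28) along a 3-gon: merge 3 vertices and 3 edges, delete both glued faces → V=44, E=102, F=60.
Check: V − E + F = 44 − 102 + 60 = 2.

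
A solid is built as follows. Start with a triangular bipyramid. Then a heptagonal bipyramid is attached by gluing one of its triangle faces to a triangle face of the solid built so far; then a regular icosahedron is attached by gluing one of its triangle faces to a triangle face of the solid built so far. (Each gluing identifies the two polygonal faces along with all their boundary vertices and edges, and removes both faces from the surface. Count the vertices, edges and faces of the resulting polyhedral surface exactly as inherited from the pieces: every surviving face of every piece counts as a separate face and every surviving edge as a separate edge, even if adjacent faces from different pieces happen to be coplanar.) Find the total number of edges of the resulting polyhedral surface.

A triangular bipyramid: V=5, E=9, F=6.
Attach a heptagonal bipyramid (V=9, E=21, F=14) along a 3-gon: merge 3 vertices and 3 edges, delete both glued faces → V=11, E=27, F=18.
Attach a regular icosahedron (V=12, E=30, F=20) along a 3-gon: merge 3 vertices and 3 edges, delete both glued faces → V=20, E=54, F=36.
Check: V − E + F = 20 − 54 + 36 = 2.

54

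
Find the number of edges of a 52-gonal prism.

156

A prism on an n-gon has two n-gon bases and n rectangular sides: V = 2·52 = 104, E = 3·52 = 156, F = 52 + 2 = 54.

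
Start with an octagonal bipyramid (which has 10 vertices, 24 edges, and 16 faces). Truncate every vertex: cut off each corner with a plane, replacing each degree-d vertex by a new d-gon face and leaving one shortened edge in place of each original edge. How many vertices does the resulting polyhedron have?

Truncation replaces each original edge-end by a new vertex, so V′ = 2E = 48.
Each original edge survives, and each old vertex of degree d contributes d new edges; summing degrees gives Σd = 2E, so E′ = E + 2E = 3E = 72.
Each original face survives and each original vertex becomes one new face: F′ = F + V = 26.

48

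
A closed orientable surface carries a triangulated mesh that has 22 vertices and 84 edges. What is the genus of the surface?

4

Every face is a triangle and each edge borders two faces, so 3F = 2·84, giving F = 56.
χ = V − E + F = 22 − 84 + 56 = -6.
For a closed orientable surface χ = 2 − 2g, so g = (2 − (-6))/2 = 4.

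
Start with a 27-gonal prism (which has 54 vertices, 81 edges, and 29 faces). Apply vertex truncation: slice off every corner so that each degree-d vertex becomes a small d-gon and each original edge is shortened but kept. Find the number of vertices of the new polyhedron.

Truncation replaces each original edge-end by a new vertex, so V′ = 2E = 162.
Each original edge survives, and each old vertex of degree d contributes d new edges; summing degrees gives Σd = 2E, so E′ = E + 2E = 3E = 243.
Each original face survives and each original vertex becomes one new face: F′ = F + V = 83.

162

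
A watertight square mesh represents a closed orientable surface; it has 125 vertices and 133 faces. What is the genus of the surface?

5

Every face is a square, so 2E = 4·133 = 532, giving E = 266.
χ = V − E + F = 125 − 266 + 133 = -8.
For a closed orientable surface χ = 2 − 2g, so g = (2 − (-8))/2 = 5.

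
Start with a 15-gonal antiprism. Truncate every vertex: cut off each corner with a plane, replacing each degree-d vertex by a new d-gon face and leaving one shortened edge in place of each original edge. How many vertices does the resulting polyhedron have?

120

The base solid has V = 30, E = 60, F = 32.
Truncation replaces each original edge-end by a new vertex, so V′ = 2E = 120.
Each original edge survives, and each old vertex of degree d contributes d new edges; summing degrees gives Σd = 2E, so E′ = E + 2E = 3E = 180.
Each original face survives and each original vertex becomes one new face: F′ = F + V = 62.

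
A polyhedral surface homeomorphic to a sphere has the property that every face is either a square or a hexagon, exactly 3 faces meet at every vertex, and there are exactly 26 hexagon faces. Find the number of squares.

6

Let x be the number of squares; then F = 26 + x.
Edge–face incidences: 2E = 6·26 + 4·x = 156 + 4x.
Every vertex has degree 3, so 3V = 2E.
Euler: V − E + F = 2 ⇒ (2E)/3 − E + (26 + x) = 2.
Multiply by 6: 2·(2E) − 3·(2E) + 6·(26 + x) = 12, i.e. 156 + 6x − (156 + 4x) = 12.
Collecting terms: 2x = 12, so x = 6.
Then 2E = 156 + 4·6 = 180, so E = 90, V = 2E/3 = 60, F = 26 + 6 = 32.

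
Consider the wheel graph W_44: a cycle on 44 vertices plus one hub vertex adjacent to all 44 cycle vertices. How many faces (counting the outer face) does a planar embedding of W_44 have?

45

W_44 has V = 44 + 1 = 45 vertices and E = 2·44 = 88 edges.
By Euler's formula F = 2 − V + E = 2 − 45 + 88 = 45.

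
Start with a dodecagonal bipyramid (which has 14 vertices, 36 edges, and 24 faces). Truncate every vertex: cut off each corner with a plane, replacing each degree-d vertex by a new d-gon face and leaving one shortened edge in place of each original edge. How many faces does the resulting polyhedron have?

Truncation replaces each original edge-end by a new vertex, so V′ = 2E = 72.
Each original edge survives, and each old vertex of degree d contributes d new edges; summing degrees gives Σd = 2E, so E′ = E + 2E = 3E = 108.
Each original face survives and each original vertex becomes one new face: F′ = F + V = 38.

38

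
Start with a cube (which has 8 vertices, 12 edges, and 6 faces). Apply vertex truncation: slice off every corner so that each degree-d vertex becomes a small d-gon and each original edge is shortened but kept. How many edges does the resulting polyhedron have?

36

Truncation replaces each original edge-end by a new vertex, so V′ = 2E = 24.
Each original edge survives, and each old vertex of degree d contributes d new edges; summing degrees gives Σd = 2E, so E′ = E + 2E = 3E = 36.
Each original face survives and each original vertex becomes one new face: F′ = F + V = 14.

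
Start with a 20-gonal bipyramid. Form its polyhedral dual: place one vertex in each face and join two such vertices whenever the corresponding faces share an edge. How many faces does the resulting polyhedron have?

22

The base solid has V = 22, E = 60, F = 40.
The dual swaps V and F and preserves E: V′ = F = 40, E′ = E = 60, F′ = V = 22.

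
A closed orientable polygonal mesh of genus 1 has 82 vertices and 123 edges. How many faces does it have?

41

For a closed orientable surface of genus 1, χ = 2 − 2·1 = 0.
F = 0 − V + E = 0 − 82 + 123 = 41.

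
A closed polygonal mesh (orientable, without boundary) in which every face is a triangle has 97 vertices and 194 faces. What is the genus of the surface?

1

Every face is a triangle, so 2E = 3·194 = 582, giving E = 291.
χ = V − E + F = 97 − 291 + 194 = 0.
For a closed orientable surface χ = 2 − 2g, so g = (2 − (0))/2 = 1.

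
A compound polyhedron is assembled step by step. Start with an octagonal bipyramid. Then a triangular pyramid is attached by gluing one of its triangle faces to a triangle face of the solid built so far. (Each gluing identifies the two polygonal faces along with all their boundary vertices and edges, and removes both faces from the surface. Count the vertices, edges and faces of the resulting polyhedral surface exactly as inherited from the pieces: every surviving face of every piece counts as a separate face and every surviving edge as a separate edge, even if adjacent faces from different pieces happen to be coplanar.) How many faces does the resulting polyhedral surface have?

An octagonal bipyramid: V=10, E=24, F=16.
Attach a triangular pyramid (V=4, E=6, F=4) along a 3-gon: merge 3 vertices and 3 edges, delete both glued faces → V=11, E=27, F=18.
Check: V − E + F = 11 − 27 + 18 = 2.

18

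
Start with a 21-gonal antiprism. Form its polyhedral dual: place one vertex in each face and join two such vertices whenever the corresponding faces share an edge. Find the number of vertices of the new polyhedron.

44

The base solid has V = 42, E = 84, F = 44.
The dual swaps V and F and preserves E: V′ = F = 44, E′ = E = 84, F′ = V = 42.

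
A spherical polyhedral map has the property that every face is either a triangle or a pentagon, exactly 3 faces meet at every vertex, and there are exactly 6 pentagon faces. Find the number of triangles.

Let x be the number of triangles; then F = 6 + x.
Edge–face incidences: 2E = 5·6 + 3·x = 30 + 3x.
Every vertex has degree 3, so 3V = 2E.
Euler: V − E + F = 2 ⇒ (2E)/3 − E + (6 + x) = 2.
Multiply by 6: 2·(2E) − 3·(2E) + 6·(6 + x) = 12, i.e. 36 + 6x − (30 + 3x) = 12.
Collecting terms: 3x + 6 = 12, so 3x = 6, so x = 2.
Then 2E = 30 + 3·2 = 36, so E = 18, V = 2E/3 = 12, F = 6 + 2 = 8.

2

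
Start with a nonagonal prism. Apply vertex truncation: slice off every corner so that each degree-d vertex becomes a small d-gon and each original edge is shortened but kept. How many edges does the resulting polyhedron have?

The base solid has V = 18, E = 27, F = 11.
Truncation replaces each original edge-end by a new vertex, so V′ = 2E = 54.
Each original edge survives, and each old vertex of degree d contributes d new edges; summing degrees gives Σd = 2E, so E′ = E + 2E = 3E = 81.
Each original face survives and each original vertex becomes one new face: F′ = F + V = 29.

81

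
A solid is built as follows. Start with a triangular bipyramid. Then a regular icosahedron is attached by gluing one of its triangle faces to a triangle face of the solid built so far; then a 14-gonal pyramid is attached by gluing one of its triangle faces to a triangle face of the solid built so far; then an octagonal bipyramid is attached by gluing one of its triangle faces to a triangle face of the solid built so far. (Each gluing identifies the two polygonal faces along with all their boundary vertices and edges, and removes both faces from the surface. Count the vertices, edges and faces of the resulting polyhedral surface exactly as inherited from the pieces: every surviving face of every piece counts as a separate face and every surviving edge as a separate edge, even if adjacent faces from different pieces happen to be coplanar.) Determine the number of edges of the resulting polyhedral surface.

82

A triangular bipyramid: V=5, E=9, F=6.
Attach a regular icosahedron (V=12, E=30, F=20) along a 3-gon: merge 3 vertices and 3 edges, delete both glued faces → V=14, E=36, F=24.
Attach a 14-gonal pyramid (V=15, E=28, F=15) along a 3-gon: merge 3 vertices and 3 edges, delete both glued faces → V=26, E=61, F=37.
Attach an octagonal bipyramid (V=10, E=24, F=16) along a 3-gon: merge 3 vertices and 3 edges, delete both glued faces → V=33, E=82, F=51.
Check: V − E + F = 33 − 82 + 51 = 2.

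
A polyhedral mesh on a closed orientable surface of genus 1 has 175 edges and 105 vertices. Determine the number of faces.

70

For a closed orientable surface of genus 1, χ = 2 − 2·1 = 0.
F = 0 − V + E = 0 − 105 + 175 = 70.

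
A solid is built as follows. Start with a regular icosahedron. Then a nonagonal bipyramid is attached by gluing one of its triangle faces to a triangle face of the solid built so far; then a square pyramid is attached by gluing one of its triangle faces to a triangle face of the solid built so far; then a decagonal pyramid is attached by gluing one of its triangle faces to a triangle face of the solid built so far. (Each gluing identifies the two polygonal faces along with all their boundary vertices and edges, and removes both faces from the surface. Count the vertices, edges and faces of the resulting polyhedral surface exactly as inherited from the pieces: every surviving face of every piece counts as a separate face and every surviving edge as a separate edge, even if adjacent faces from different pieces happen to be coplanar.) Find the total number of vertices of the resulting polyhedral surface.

A regular icosahedron: V=12, E=30, F=20.
Attach a nonagonal bipyramid (V=11, E=27, F=18) along a 3-gon: merge 3 vertices and 3 edges, delete both glued faces → V=20, E=54, F=36.
Attach a square pyramid (V=5, E=8, F=5) along a 3-gon: merge 3 vertices and 3 edges, delete both glued faces → V=22, E=59, F=39.
Attach a decagonal pyramid (V=11, E=20, F=11) along a 3-gon: merge 3 vertices and 3 edges, delete both glued faces → V=30, E=76, F=48.
Check: V − E + F = 30 − 76 + 48 = 2.

30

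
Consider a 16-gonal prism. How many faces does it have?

A prism on an n-gon has two n-gon bases and n rectangular sides: V = 2·16 = 32, E = 3·16 = 48, F = 16 + 2 = 18.

18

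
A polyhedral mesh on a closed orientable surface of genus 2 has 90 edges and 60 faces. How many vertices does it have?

For a closed orientable surface of genus 2, χ = 2 − 2·2 = -2.
V = -2 + E − F = -2 + 90 − 60 = 28.

28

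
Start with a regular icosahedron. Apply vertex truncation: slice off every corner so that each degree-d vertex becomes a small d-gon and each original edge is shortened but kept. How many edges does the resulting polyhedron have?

The base solid has V = 12, E = 30, F = 20.
Truncation replaces each original edge-end by a new vertex, so V′ = 2E = 60.
Each original edge survives, and each old vertex of degree d contributes d new edges; summing degrees gives Σd = 2E, so E′ = E + 2E = 3E = 90.
Each original face survives and each original vertex becomes one new face: F′ = F + V = 32.

90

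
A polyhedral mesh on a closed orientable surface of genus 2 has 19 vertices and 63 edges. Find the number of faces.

42

For a closed orientable surface of genus 2, χ = 2 − 2·2 = -2.
F = -2 − V + E = -2 − 19 + 63 = 42.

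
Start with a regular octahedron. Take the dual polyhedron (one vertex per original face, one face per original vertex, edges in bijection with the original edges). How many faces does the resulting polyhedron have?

6

The base solid has V = 6, E = 12, F = 8.
The dual swaps V and F and preserves E: V′ = F = 8, E′ = E = 12, F′ = V = 6.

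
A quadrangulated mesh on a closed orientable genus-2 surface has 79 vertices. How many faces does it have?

81

χ = 2 − 2·2 = -2, and every face is a square so 4F = 2E.
V − E + F = -2 with E = 4F/2 gives 79 − (4/2 − 1)·F = -2, so F = 81 and E = 162.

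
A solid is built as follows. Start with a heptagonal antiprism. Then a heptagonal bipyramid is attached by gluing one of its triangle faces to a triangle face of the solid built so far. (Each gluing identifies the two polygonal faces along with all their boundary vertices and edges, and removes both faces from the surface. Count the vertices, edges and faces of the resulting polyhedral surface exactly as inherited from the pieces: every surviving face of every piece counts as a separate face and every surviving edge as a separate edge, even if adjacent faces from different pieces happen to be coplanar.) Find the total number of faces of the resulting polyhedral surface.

A heptagonal antiprism: V=14, E=28, F=16.
Attach a heptagonal bipyramid (V=9, E=21, F=14) along a 3-gon: merge 3 vertices and 3 edges, delete both glued faces → V=20, E=46, F=28.
Check: V − E + F = 20 − 46 + 28 = 2.

28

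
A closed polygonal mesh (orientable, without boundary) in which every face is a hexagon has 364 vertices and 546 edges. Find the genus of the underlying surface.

Every face is a hexagon and each edge borders two faces, so 6F = 2·546, giving F = 182.
χ = V − E + F = 364 − 546 + 182 = 0.
For a closed orientable surface χ = 2 − 2g, so g = (2 − (0))/2 = 1.

1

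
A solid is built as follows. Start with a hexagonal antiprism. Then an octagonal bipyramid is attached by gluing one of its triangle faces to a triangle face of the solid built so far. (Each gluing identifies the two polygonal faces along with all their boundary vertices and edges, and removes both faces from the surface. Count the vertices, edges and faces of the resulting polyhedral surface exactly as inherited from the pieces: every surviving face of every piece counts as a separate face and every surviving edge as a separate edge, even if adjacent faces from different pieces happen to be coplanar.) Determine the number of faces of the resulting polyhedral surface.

A hexagonal antiprism: V=12, E=24, F=14.
Attach an octagonal bipyramid (V=10, E=24, F=16) along a 3-gon: merge 3 vertices and 3 edges, delete both glued faces → V=19, E=45, F=28.
Check: V − E + F = 19 − 45 + 28 = 2.

28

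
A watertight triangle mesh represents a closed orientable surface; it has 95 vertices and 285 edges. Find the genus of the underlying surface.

1

Every face is a triangle and each edge borders two faces, so 3F = 2·285, giving F = 190.
χ = V − E + F = 95 − 285 + 190 = 0.
For a closed orientable surface χ = 2 − 2g, so g = (2 − (0))/2 = 1.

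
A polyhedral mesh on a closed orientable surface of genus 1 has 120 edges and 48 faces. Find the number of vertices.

For a closed orientable surface of genus 1, χ = 2 − 2·1 = 0.
V = 0 + E − F = 0 + 120 − 48 = 72.

72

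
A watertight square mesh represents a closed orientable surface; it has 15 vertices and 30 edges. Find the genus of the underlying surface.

Every face is a square and each edge borders two faces, so 4F = 2·30, giving F = 15.
χ = V − E + F = 15 − 30 + 15 = 0.
For a closed orientable surface χ = 2 − 2g, so g = (2 − (0))/2 = 1.

1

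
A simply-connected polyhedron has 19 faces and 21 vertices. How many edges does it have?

Here V − E + F = 2.
E = V + F − (2) = 21 + 19 − (2) = 38.

38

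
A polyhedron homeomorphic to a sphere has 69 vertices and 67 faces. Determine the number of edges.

134

Here V − E + F = 2.
E = V + F − (2) = 69 + 67 − (2) = 134.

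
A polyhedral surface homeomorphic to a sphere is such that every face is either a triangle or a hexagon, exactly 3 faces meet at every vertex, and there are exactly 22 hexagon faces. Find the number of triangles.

4

Let x be the number of triangles; then F = 22 + x.
Edge–face incidences: 2E = 6·22 + 3·x = 132 + 3x.
Every vertex has degree 3, so 3V = 2E.
Euler: V − E + F = 2 ⇒ (2E)/3 − E + (22 + x) = 2.
Multiply by 6: 2·(2E) − 3·(2E) + 6·(22 + x) = 12, i.e. 132 + 6x − (132 + 3x) = 12.
Collecting terms: 3x = 12, so x = 4.
Then 2E = 132 + 3·4 = 144, so E = 72, V = 2E/3 = 48, F = 22 + 4 = 26.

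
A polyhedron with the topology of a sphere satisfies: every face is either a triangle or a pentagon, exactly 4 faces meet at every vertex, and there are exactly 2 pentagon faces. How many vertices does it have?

Let x be the number of triangles; then F = 2 + x.
Edge–face incidences: 2E = 5·2 + 3·x = 10 + 3x.
Every vertex has degree 4, so 4V = 2E.
Euler: V − E + F = 2 ⇒ (2E)/4 − E + (2 + x) = 2.
Multiply by 8: 2·(2E) − 4·(2E) + 8·(2 + x) = 16, i.e. 16 + 8x − 2·(10 + 3x) = 16.
Collecting terms: 2x − 4 = 16, so 2x = 20, so x = 10.
Then 2E = 10 + 3·10 = 40, so E = 20, V = 2E/4 = 10, F = 2 + 10 = 12.

10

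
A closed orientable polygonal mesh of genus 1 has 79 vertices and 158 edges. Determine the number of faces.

For a closed orientable surface of genus 1, χ = 2 − 2·1 = 0.
F = 0 − V + E = 0 − 79 + 158 = 79.

79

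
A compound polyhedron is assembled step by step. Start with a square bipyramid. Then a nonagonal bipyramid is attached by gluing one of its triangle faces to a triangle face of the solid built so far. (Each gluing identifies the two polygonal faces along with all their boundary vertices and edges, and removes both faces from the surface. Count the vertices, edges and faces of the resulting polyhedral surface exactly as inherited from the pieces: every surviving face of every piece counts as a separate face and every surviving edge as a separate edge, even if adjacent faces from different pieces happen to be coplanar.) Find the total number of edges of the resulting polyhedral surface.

36

A square bipyramid: V=6, E=12, F=8.
Attach a nonagonal bipyramid (V=11, E=27, F=18) along a 3-gon: merge 3 vertices and 3 edges, delete both glued faces → V=14, E=36, F=24.
Check: V − E + F = 14 − 36 + 24 = 2.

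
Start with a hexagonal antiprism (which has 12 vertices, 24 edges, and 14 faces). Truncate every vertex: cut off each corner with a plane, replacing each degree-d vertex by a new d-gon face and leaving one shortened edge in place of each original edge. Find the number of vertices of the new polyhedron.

Truncation replaces each original edge-end by a new vertex, so V′ = 2E = 48.
Each original edge survives, and each old vertex of degree d contributes d new edges; summing degrees gives Σd = 2E, so E′ = E + 2E = 3E = 72.
Each original face survives and each original vertex becomes one new face: F′ = F + V = 26.

48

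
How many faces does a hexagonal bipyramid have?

A bipyramid over an n-gon has 2n triangular faces and n + 2 vertices: V = 6 + 2 = 8, E = 3·6 = 18, F = 2·6 = 12.

12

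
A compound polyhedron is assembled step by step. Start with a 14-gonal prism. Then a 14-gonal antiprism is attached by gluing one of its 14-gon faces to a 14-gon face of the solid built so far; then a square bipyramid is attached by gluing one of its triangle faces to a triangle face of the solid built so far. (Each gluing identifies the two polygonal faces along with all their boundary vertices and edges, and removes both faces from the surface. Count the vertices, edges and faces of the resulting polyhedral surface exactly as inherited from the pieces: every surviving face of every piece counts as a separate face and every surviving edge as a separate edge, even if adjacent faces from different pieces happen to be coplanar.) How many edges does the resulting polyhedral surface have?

A 14-gonal prism: V=28, E=42, F=16.
Attach a 14-gonal antiprism (V=28, E=56, F=30) along a 14-gon: merge 14 vertices and 14 edges, delete both glued faces → V=42, E=84, F=44.
Attach a square bipyramid (V=6, E=12, F=8) along a 3-gon: merge 3 vertices and 3 edges, delete both glued faces → V=45, E=93, F=50.
Check: V − E + F = 45 − 93 + 50 = 2.

93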